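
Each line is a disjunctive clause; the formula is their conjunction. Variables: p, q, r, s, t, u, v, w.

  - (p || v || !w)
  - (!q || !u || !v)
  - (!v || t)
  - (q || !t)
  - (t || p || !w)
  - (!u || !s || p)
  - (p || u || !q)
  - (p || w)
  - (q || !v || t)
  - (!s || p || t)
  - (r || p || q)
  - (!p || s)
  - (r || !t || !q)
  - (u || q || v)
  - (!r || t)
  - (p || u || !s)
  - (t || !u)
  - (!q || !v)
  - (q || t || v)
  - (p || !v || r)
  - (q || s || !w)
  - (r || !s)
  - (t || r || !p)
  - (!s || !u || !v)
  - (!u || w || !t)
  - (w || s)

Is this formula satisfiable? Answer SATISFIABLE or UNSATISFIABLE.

Set p = True and propagate.
  then s is forced to True.
  then r is forced to True.
  then t is forced to True.
  then q is forced to True.
  then v is forced to False.
Try u = False.
w is now unconstrained; take w = False.
So p=True, q=True, r=True, s=True, t=True, u=False, v=False, w=False is a satisfying assignment.

SATISFIABLE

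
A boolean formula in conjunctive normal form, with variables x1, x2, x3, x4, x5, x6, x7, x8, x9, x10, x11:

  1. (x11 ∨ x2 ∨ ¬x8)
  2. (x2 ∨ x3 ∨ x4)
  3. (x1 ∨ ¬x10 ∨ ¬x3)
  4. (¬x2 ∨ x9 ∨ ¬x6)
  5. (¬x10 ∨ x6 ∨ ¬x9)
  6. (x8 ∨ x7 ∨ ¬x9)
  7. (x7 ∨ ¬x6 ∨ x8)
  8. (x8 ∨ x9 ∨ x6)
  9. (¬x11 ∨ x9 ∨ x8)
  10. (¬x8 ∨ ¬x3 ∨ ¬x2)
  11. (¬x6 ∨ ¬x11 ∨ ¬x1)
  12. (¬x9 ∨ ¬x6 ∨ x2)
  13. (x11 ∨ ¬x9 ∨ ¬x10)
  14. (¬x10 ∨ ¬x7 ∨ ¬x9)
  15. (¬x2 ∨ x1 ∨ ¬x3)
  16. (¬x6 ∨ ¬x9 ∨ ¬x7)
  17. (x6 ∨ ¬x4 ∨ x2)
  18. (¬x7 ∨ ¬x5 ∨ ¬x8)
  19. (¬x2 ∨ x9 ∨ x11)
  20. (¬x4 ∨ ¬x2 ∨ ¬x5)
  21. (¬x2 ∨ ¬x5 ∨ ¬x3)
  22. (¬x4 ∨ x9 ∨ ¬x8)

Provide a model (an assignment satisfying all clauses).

x1 = T, x2 = T, x3 = F, x4 = F, x5 = F, x6 = F, x7 = T, x8 = T, x9 = T, x10 = F, x11 = T

Pure literal: x5 appears only negated; assign x5 = False.
x10 occurs only negated in the remaining clauses — set x10 = False.
Branch on x1: take x1 = True.
Try x2 = True.
The remaining clauses are satisfied by x3 = False, x4 = False, x6 = False, x7 = True, x8 = True, x9 = True, x11 = True.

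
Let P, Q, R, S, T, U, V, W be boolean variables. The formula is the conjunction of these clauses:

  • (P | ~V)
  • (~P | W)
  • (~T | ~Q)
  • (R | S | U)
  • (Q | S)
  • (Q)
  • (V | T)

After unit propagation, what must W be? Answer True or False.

True

(Q) stands alone — Q = True.
(~Q | ~T) with Q = True leaves only ~T, so T = False.
In (V | T), T is now false; V must hold, so V = True.
In (P | ~V), ~V is now false; P must hold, so P = True.
(~P | W) with P = True leaves only W, so W = True.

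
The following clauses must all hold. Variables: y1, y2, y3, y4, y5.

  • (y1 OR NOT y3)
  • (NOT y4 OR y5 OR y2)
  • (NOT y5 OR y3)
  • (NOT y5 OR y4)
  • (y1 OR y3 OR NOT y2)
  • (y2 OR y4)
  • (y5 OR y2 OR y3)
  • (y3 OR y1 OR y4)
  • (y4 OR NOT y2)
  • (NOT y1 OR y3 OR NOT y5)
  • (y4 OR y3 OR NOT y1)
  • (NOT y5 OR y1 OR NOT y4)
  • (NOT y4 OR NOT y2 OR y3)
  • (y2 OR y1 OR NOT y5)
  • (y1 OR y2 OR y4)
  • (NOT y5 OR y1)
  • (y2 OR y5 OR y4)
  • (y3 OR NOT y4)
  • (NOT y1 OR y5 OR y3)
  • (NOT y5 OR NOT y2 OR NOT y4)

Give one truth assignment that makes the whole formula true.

y1=1, y2=0, y3=1, y4=1, y5=1

Check each clause:
  1. (y1 OR NOT y3) — y1 is true.
  2. (y2 OR y5 OR NOT y4) — y5 is true.
  3. (NOT y5 OR y3) — y3 is true.
  4. (NOT y5 OR y4) — y4 is true.
  5. (y3 OR NOT y2 OR y1) — y1 is true.
  6. (y4 OR y2) — y4 is true.
  7. (y2 OR y5 OR y3) — y3 is true.
  8. (y1 OR y4 OR y3) — y1 is true.
  9. (y4 OR NOT y2) — y4 is true.
  10. (y3 OR NOT y1 OR NOT y5) — y3 is true.
  11. (y4 OR y3 OR NOT y1) — y3 is true.
  12. (NOT y4 OR NOT y5 OR y1) — y1 is true.
  13. (NOT y2 OR NOT y4 OR y3) — y3 is true.
  14. (y2 OR y1 OR NOT y5) — y1 is true.
  15. (y1 OR y4 OR y2) — y1 is true.
  16. (NOT y5 OR y1) — y1 is true.
  17. (y2 OR y5 OR y4) — y4 is true.
  18. (y3 OR NOT y4) — y3 is true.
  19. (NOT y1 OR y5 OR y3) — y3 is true.
  20. (NOT y2 OR NOT y5 OR NOT y4) — NOT y2 is true.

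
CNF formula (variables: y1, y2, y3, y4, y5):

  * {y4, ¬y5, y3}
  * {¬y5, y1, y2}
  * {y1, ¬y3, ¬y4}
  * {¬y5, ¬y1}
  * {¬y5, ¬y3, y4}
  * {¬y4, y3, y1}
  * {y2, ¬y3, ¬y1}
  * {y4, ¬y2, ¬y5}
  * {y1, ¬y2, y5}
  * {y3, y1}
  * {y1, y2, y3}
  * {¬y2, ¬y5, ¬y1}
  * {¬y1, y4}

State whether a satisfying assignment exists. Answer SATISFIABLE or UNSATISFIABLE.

Try y1 = False.
  then y3 is forced to True.
  then y4 is forced to False.
  then y5 is forced to False.
  then y2 is forced to False.
So y1 = False, y2 = False, y3 = True, y4 = False, y5 = False is a satisfying assignment.

SATISFIABLE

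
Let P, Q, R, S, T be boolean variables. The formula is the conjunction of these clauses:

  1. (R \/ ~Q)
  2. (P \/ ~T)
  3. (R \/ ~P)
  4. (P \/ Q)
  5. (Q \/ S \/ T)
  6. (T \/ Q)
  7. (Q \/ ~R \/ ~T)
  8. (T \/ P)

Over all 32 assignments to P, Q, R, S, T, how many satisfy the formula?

4

Satisfying assignments:
  P=1 Q=1 R=1 S=0 T=0
  P=1 Q=1 R=1 S=0 T=1
  P=1 Q=1 R=1 S=1 T=0
  P=1 Q=1 R=1 S=1 T=1
That's 4 in total.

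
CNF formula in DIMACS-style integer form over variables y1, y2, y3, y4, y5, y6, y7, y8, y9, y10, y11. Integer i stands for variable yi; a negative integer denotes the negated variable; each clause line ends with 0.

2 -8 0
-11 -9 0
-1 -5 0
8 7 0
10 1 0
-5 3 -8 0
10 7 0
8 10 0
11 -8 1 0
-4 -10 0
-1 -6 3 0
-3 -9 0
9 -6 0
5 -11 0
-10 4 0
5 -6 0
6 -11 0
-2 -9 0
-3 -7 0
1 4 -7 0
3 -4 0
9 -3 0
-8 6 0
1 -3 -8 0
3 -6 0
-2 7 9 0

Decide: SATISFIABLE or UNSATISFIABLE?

y3 = True:
  propagation gives y9=False; an empty clause results — contradiction.
y3 = False:
  propagation gives y4=False, y10=False, y1=True, y5=False; an empty clause results — contradiction.
Every branch closes, so no satisfying assignment exists.

UNSATISFIABLE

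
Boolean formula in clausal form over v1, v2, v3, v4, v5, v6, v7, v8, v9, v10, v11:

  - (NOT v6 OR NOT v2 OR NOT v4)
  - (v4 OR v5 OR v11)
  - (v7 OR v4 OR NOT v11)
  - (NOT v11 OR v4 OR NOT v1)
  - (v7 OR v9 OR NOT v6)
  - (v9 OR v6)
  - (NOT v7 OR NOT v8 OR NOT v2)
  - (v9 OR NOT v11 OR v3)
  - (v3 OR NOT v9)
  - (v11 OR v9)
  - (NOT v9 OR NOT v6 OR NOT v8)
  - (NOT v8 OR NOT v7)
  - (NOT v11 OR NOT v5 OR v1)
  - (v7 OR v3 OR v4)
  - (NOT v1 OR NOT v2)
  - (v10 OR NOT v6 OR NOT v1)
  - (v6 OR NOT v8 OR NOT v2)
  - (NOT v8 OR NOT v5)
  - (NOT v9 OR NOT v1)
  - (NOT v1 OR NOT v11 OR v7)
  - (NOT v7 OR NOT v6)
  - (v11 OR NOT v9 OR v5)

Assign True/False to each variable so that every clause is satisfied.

v1=False  v2=False  v3=True  v4=True  v5=False  v6=False  v7=False  v8=True  v9=True  v10=True  v11=True

v2 occurs only negated in the remaining clauses — set v2 = False.
Pure literal: v3 appears only positively; assign v3 = True.
Branch on v1: take v1 = False.
Set v4 = True and propagate.
Try v5 = False.
The remaining clauses are satisfied by v6 = False, v7 = False, v8 = True, v9 = True, v10 = True, v11 = True.
Every clause has at least one true literal under this assignment.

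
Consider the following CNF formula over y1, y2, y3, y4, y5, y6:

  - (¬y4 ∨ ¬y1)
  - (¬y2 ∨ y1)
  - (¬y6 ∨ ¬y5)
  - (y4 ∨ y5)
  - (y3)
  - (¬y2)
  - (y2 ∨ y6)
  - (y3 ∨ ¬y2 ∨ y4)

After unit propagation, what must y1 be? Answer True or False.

False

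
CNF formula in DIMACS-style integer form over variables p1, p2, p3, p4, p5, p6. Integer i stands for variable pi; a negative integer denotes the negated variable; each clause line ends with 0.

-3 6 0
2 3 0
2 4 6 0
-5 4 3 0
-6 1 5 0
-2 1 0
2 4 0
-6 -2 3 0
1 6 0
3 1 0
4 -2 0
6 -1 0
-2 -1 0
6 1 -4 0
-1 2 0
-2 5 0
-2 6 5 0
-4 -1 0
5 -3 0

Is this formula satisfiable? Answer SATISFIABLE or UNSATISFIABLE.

SATISFIABLE

Try p1 = False.
  then p2 is forced to False.
  then p3 is forced to True.
  then p6 is forced to True.
  then p5 is forced to True.
  then p4 is forced to True.
Every clause has at least one true literal under this assignment.
So p1=0, p2=0, p3=1, p4=1, p5=1, p6=1 is a satisfying assignment.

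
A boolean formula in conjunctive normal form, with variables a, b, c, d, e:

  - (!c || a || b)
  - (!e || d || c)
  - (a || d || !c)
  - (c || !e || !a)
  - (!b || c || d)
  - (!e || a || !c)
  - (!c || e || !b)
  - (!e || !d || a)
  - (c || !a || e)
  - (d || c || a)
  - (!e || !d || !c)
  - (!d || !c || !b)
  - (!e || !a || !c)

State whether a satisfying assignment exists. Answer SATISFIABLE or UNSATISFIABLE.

SATISFIABLE

Branch on a: take a = False.
The remaining clauses are satisfied by b = True, c = False, d = True, e = False.
Every clause has at least one true literal under this assignment.
So a=False, b=True, c=False, d=True, e=False is a satisfying assignment.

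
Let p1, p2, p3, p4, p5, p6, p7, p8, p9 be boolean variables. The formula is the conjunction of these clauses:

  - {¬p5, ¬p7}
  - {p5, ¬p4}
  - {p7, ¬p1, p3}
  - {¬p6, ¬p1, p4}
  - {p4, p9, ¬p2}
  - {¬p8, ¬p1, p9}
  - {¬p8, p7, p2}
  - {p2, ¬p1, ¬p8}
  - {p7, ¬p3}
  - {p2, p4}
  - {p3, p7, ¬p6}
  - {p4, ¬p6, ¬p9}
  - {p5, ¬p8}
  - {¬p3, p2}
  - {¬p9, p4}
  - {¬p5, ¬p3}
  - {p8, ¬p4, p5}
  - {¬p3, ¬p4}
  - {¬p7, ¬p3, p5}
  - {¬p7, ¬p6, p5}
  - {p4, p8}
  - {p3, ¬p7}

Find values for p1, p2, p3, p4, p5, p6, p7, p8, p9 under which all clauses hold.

p1=F, p2=F, p3=F, p4=T, p5=T, p6=F, p7=F, p8=F, p9=F

p1 occurs only negated in the remaining clauses — set p1 = False.
Pure literal: p6 appears only negated; assign p6 = False.
Try p2 = False.
  then p4 is forced to True.
  then p5 is forced to True.
  then p7 is forced to False.
  then p8 is forced to False.
  then p3 is forced to False.
p9 is now unconstrained; take p9 = False.
Every clause has at least one true literal under this assignment.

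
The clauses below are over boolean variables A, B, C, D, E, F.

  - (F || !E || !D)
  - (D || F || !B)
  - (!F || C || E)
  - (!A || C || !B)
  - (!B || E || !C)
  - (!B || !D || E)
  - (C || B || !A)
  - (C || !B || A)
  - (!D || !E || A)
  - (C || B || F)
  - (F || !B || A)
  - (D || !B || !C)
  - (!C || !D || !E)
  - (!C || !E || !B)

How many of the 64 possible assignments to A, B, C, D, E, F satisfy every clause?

Case analysis on B and C:
  B=1, C=1: a clause becomes empty — 0.
  B=1, C=0: a clause becomes empty — 0.
  B=0, C=1: A, F free; 3 ways for (D,E) × 2^2 = 12.
  B=0, C=0: remaining (A,D,E,F) ∈ {(0,0,1,1)} — 1.
Total: 0 + 0 + 12 + 1 = 13.

13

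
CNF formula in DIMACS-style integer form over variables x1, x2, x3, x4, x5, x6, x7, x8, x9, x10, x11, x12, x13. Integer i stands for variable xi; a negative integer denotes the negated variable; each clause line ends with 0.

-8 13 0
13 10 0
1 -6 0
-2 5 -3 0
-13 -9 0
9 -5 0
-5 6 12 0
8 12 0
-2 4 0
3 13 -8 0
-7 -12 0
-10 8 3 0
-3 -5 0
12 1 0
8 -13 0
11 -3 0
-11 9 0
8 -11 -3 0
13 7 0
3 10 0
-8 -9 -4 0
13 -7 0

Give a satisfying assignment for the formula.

x1 = True  x2 = False  x3 = False  x4 = True  x5 = False  x6 = True  x7 = False  x8 = True  x9 = False  x10 = True  x11 = False  x12 = True  x13 = True

Check each clause:
  1. {¬x8, x13} — x13 is true.
  2. {x10, x13} — x10 is true.
  3. {¬x6, x1} — x1 is true.
  4. {¬x3, ¬x2, x5} — ¬x3 is true.
  5. {¬x13, ¬x9} — ¬x9 is true.
  6. {¬x5, x9} — ¬x5 is true.
  7. {x12, ¬x5, x6} — ¬x5 is true.
  8. {x8, x12} — x8 is true.
  9. {x4, ¬x2} — x4 is true.
  10. {x3, ¬x8, x13} — x13 is true.
  11. {¬x12, ¬x7} — ¬x7 is true.
  12. {x3, x8, ¬x10} — x8 is true.
  13. {¬x5, ¬x3} — ¬x5 is true.
  14. {x12, x1} — x1 is true.
  15. {x8, ¬x13} — x8 is true.
  16. {x11, ¬x3} — ¬x3 is true.
  17. {x9, ¬x11} — ¬x11 is true.
  18. {¬x3, x8, ¬x11} — x8 is true.
  19. {x7, x13} — x13 is true.
  20. {x3, x10} — x10 is true.
  21. {¬x4, ¬x8, ¬x9} — ¬x9 is true.
  22. {x13, ¬x7} — ¬x7 is true.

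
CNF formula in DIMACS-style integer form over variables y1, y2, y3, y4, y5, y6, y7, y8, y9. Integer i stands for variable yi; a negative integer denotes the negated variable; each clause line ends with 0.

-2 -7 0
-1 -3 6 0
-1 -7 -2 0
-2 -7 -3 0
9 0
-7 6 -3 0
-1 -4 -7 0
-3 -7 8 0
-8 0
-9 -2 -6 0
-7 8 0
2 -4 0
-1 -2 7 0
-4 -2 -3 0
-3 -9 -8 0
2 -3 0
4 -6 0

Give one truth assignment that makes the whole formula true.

The clause (y9) is unit: y9 must be True.
(¬y8) is a unit clause, so y8 = False.
Unit propagation: (¬y7) forces y7 = False.
y1 occurs only negated in the remaining clauses — set y1 = False.
Try y2 = True.
  then y6 is forced to False.
Set y3 = True and propagate.
  then y4 is forced to False.
y5 is now unconstrained; take y5 = True.

y1=0, y2=1, y3=1, y4=0, y5=1, y6=0, y7=0, y8=0, y9=1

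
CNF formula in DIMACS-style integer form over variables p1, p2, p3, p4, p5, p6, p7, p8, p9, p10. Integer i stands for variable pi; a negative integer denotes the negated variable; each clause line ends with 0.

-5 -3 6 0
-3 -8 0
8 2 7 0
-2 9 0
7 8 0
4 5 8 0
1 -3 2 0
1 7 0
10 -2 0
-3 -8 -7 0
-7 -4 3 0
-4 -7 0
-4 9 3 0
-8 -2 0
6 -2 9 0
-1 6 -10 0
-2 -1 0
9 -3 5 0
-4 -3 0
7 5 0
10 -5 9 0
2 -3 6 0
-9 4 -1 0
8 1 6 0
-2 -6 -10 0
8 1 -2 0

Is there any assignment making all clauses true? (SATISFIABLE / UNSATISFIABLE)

Set p1 = False and propagate.
  then p7 is forced to True.
  then p4 is forced to False.
Set p2 = False and propagate.
  then p3 is forced to False.
Try p5 = True.
The remaining clauses are satisfied by p6 = True, p8 = True, p9 = True, p10 = False.
So p1=0, p2=0, p3=0, p4=0, p5=1, p6=1, p7=1, p8=1, p9=1, p10=0 is a satisfying assignment.

SATISFIABLE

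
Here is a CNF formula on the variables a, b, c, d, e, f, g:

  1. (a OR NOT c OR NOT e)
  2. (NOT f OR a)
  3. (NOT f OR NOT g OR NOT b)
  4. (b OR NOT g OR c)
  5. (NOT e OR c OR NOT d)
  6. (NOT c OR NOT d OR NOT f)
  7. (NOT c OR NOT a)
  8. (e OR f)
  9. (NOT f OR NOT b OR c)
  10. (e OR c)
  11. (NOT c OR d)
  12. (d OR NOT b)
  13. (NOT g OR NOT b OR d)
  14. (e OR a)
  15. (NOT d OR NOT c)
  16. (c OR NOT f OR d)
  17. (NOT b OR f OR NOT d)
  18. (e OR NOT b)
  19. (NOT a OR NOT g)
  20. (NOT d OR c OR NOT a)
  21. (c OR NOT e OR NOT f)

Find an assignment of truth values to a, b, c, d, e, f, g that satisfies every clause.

a=T, b=F, c=F, d=F, e=T, f=F, g=F

Check each clause:
  1. (a OR NOT e OR NOT c) — a is true.
  2. (NOT f OR a) — a is true.
  3. (NOT f OR NOT g OR NOT b) — NOT g is true.
  4. (b OR c OR NOT g) — NOT g is true.
  5. (c OR NOT e OR NOT d) — NOT d is true.
  6. (NOT c OR NOT f OR NOT d) — NOT f is true.
  7. (NOT a OR NOT c) — NOT c is true.
  8. (e OR f) — e is true.
  9. (NOT f OR NOT b OR c) — NOT f is true.
  10. (c OR e) — e is true.
  11. (d OR NOT c) — NOT c is true.
  12. (NOT b OR d) — NOT b is true.
  13. (NOT g OR d OR NOT b) — NOT g is true.
  14. (a OR e) — a is true.
  15. (NOT c OR NOT d) — NOT d is true.
  16. (d OR NOT f OR c) — NOT f is true.
  17. (NOT b OR NOT d OR f) — NOT d is true.
  18. (NOT b OR e) — e is true.
  19. (NOT g OR NOT a) — NOT g is true.
  20. (c OR NOT d OR NOT a) — NOT d is true.
  21. (NOT f OR c OR NOT e) — NOT f is true.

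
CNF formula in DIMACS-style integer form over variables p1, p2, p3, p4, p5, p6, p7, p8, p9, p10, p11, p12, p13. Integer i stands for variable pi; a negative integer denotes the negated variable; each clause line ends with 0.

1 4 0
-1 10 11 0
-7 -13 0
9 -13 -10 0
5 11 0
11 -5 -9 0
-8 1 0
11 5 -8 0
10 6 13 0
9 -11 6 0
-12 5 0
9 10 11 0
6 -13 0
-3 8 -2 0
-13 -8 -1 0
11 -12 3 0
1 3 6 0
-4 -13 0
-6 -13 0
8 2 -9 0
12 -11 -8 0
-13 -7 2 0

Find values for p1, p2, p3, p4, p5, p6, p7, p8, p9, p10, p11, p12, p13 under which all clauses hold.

p1=1  p2=0  p3=1  p4=0  p5=1  p6=1  p7=0  p8=1  p9=0  p10=0  p11=1  p12=1  p13=0

Check each clause:
  1. {p1, p4} — p1 is true.
  2. {p10, ¬p1, p11} — p11 is true.
  3. {¬p7, ¬p13} — ¬p7 is true.
  4. {¬p13, p9, ¬p10} — ¬p13 is true.
  5. {p5, p11} — p11 is true.
  6. {¬p5, p11, ¬p9} — p11 is true.
  7. {p1, ¬p8} — p1 is true.
  8. {¬p8, p5, p11} — p11 is true.
  9. {p6, p10, p13} — p6 is true.
  10. {p6, p9, ¬p11} — p6 is true.
  11. {¬p12, p5} — p5 is true.
  12. {p9, p10, p11} — p11 is true.
  13. {¬p13, p6} — ¬p13 is true.
  14. {p8, ¬p3, ¬p2} — p8 is true.
  15. {¬p13, ¬p1, ¬p8} — ¬p13 is true.
  16. {p3, ¬p12, p11} — p11 is true.
  17. {p6, p1, p3} — p1 is true.
  18. {¬p4, ¬p13} — ¬p13 is true.
  19. {¬p6, ¬p13} — ¬p13 is true.
  20. {¬p9, p2, p8} — p8 is true.
  21. {¬p11, ¬p8, p12} — p12 is true.
  22. {¬p13, ¬p7, p2} — ¬p7 is true.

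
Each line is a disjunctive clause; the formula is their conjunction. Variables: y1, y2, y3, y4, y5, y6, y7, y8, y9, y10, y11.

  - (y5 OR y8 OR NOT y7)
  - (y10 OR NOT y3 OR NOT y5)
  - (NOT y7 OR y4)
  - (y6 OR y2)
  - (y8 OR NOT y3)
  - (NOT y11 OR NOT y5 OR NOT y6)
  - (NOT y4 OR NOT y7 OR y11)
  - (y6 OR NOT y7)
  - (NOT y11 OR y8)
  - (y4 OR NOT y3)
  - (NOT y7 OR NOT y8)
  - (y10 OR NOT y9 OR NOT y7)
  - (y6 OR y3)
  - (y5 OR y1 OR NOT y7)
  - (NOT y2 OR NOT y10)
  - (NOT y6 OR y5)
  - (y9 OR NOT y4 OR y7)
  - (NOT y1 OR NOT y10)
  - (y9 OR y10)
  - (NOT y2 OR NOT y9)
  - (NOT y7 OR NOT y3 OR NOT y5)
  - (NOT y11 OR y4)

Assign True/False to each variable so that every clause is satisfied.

Branch on y1: take y1 = False.
Try y2 = False.
  then y6 is forced to True.
  then y5 is forced to True.
  then y11 is forced to False.
The remaining clauses are satisfied by y3 = False, y4 = True, y7 = False, y8 = False, y9 = True, y10 = False.
Every clause has at least one true literal under this assignment.

y1 = False, y2 = False, y3 = False, y4 = True, y5 = True, y6 = True, y7 = False, y8 = False, y9 = True, y10 = False, y11 = False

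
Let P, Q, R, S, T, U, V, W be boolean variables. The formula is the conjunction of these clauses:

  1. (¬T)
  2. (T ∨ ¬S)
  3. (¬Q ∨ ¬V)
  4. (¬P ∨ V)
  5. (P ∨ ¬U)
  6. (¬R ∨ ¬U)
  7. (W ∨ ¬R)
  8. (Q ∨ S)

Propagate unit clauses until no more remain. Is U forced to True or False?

Unit clause (¬T) sets T = False.
(¬S ∨ T) with T = False leaves only ¬S, so S = False.
In (S ∨ Q), S is now false; Q must hold, so Q = True.
In (¬V ∨ ¬Q), ¬Q is now false; ¬V must hold, so V = False.
From (¬P ∨ V) and V = False: P = False.
(P ∨ ¬U) with P = False leaves only ¬U, so U = False.

False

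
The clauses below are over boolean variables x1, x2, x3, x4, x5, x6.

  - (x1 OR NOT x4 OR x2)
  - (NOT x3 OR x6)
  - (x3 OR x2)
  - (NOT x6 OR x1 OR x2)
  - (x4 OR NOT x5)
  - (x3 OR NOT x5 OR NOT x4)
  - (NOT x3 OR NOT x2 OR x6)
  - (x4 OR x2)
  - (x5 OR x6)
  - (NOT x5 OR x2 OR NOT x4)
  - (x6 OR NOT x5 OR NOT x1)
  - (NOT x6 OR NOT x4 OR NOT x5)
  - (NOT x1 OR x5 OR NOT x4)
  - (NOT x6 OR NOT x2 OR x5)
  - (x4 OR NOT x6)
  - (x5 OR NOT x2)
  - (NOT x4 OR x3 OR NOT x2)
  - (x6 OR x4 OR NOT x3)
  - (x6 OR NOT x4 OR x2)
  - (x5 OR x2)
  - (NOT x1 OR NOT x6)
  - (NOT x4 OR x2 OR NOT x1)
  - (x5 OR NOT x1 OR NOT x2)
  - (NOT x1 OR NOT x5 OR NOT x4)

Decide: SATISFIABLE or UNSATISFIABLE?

UNSATISFIABLE

x2 = True:
  propagation gives x5=True, x4=True, x3=True, x6=True; an empty clause results — contradiction.
x2 = False:
  propagation gives x3=True, x6=True, x1=True; an empty clause results — contradiction.
Every branch closes, so no satisfying assignment exists.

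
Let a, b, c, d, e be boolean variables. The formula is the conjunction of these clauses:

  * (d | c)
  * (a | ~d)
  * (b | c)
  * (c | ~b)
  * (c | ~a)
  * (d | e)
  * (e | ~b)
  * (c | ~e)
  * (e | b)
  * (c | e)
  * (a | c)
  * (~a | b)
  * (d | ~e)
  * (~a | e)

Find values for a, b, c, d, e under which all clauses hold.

a=True  b=True  c=True  d=True  e=True

Check each clause:
  1. (c | d) — c is true.
  2. (a | ~d) — a is true.
  3. (b | c) — b is true.
  4. (c | ~b) — c is true.
  5. (~a | c) — c is true.
  6. (d | e) — d is true.
  7. (e | ~b) — e is true.
  8. (c | ~e) — c is true.
  9. (b | e) — b is true.
  10. (e | c) — c is true.
  11. (c | a) — a is true.
  12. (b | ~a) — b is true.
  13. (~e | d) — d is true.
  14. (e | ~a) — e is true.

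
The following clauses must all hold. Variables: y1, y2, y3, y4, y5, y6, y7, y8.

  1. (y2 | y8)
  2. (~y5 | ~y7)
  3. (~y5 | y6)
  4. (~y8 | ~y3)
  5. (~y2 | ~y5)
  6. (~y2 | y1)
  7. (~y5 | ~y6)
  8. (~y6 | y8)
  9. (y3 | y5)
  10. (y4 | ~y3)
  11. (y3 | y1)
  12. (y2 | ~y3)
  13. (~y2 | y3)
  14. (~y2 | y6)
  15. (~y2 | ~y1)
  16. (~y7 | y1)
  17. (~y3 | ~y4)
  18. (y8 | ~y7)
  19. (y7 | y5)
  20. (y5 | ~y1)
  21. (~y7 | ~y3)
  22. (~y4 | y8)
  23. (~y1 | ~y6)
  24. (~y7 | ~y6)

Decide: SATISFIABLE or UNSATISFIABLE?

UNSATISFIABLE

y3 = True:
  propagation gives y8=False, y2=True, y5=False, y1=True; an empty clause results — contradiction.
y3 = False:
  propagation gives y5=True, y7=False, y6=True; an empty clause results — contradiction.
Every branch closes, so no satisfying assignment exists.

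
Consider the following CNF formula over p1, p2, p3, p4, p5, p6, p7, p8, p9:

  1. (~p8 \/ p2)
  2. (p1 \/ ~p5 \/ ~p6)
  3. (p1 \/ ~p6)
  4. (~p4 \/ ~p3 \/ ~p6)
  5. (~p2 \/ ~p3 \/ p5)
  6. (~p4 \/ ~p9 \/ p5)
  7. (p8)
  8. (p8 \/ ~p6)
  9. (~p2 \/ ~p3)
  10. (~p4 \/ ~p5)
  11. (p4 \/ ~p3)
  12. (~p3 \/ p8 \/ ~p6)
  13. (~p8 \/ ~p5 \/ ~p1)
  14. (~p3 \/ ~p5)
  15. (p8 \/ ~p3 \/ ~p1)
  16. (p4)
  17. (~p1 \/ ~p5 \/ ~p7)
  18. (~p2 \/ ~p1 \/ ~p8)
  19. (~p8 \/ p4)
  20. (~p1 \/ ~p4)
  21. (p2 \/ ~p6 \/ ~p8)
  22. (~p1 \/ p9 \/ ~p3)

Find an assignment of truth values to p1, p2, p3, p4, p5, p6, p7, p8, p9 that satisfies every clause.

p1=0, p2=1, p3=0, p4=1, p5=0, p6=0, p7=1, p8=1, p9=0

Check each clause:
  1. (p2 \/ ~p8) — p2 is true.
  2. (p1 \/ ~p6 \/ ~p5) — ~p6 is true.
  3. (p1 \/ ~p6) — ~p6 is true.
  4. (~p3 \/ ~p4 \/ ~p6) — ~p6 is true.
  5. (~p2 \/ p5 \/ ~p3) — ~p3 is true.
  6. (~p9 \/ p5 \/ ~p4) — ~p9 is true.
  7. (p8) — p8 is true.
  8. (~p6 \/ p8) — p8 is true.
  9. (~p3 \/ ~p2) — ~p3 is true.
  10. (~p5 \/ ~p4) — ~p5 is true.
  11. (~p3 \/ p4) — p4 is true.
  12. (p8 \/ ~p3 \/ ~p6) — p8 is true.
  13. (~p1 \/ ~p8 \/ ~p5) — ~p5 is true.
  14. (~p3 \/ ~p5) — ~p5 is true.
  15. (p8 \/ ~p3 \/ ~p1) — p8 is true.
  16. (p4) — p4 is true.
  17. (~p1 \/ ~p5 \/ ~p7) — ~p5 is true.
  18. (~p8 \/ ~p2 \/ ~p1) — ~p1 is true.
  19. (p4 \/ ~p8) — p4 is true.
  20. (~p4 \/ ~p1) — ~p1 is true.
  21. (~p6 \/ ~p8 \/ p2) — p2 is true.
  22. (~p1 \/ p9 \/ ~p3) — ~p3 is true.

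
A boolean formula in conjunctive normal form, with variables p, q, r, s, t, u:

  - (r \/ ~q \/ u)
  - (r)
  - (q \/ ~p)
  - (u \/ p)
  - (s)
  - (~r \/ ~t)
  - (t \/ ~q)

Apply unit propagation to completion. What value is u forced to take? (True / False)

(r) is a unit clause: r = True.
(s) is a unit clause: s = True.
In (~r \/ ~t), ~r is now false; ~t must hold, so t = False.
(~q \/ t): since t = False, the clause reduces to (~q). q = False.
In (q \/ ~p), q is now false; ~p must hold, so p = False.
From (p \/ u) and p = False: u = True.

True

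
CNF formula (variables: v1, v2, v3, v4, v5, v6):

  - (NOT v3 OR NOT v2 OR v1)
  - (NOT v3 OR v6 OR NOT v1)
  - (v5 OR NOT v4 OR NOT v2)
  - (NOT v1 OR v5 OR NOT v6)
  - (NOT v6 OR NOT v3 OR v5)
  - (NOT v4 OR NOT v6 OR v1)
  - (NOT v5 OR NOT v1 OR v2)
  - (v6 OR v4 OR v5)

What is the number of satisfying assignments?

20

Case analysis on v1 and v5:
  v1=T, v5=T: v4 free; 3 ways for (v2,v3,v6) × 2^1 = 6.
  v1=T, v5=F: remaining (v2,v3,v4,v6) ∈ {(F,F,T,F)} — 1.
  v1=F, v5=T: 9 of the 16 assignments to (v2,v3,v4,v6) work.
  v1=F, v5=F: remaining (v2,v3,v4,v6) ∈ {(F,F,F,T); (F,F,T,F); (F,T,T,F); (T,F,F,T)} — 4.
Total: 6 + 1 + 9 + 4 = 20.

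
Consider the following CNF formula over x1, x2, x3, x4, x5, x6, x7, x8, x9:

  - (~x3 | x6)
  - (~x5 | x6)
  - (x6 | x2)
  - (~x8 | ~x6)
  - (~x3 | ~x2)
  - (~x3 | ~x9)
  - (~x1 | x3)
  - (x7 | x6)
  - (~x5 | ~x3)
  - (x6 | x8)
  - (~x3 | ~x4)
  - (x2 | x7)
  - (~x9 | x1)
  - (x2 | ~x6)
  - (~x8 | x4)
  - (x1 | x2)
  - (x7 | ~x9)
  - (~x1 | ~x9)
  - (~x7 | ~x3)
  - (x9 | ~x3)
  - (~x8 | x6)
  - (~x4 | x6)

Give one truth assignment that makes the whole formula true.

x1=False, x2=True, x3=False, x4=False, x5=True, x6=True, x7=False, x8=False, x9=False

Check each clause:
  1. (x6 | ~x3) — ~x3 is true.
  2. (x6 | ~x5) — x6 is true.
  3. (x6 | x2) — x2 is true.
  4. (~x6 | ~x8) — ~x8 is true.
  5. (~x2 | ~x3) — ~x3 is true.
  6. (~x9 | ~x3) — ~x3 is true.
  7. (~x1 | x3) — ~x1 is true.
  8. (x7 | x6) — x6 is true.
  9. (~x3 | ~x5) — ~x3 is true.
  10. (x8 | x6) — x6 is true.
  11. (~x4 | ~x3) — ~x4 is true.
  12. (x7 | x2) — x2 is true.
  13. (x1 | ~x9) — ~x9 is true.
  14. (~x6 | x2) — x2 is true.
  15. (~x8 | x4) — ~x8 is true.
  16. (x2 | x1) — x2 is true.
  17. (~x9 | x7) — ~x9 is true.
  18. (~x9 | ~x1) — ~x1 is true.
  19. (~x3 | ~x7) — ~x7 is true.
  20. (x9 | ~x3) — ~x3 is true.
  21. (x6 | ~x8) — ~x8 is true.
  22. (x6 | ~x4) — ~x4 is true.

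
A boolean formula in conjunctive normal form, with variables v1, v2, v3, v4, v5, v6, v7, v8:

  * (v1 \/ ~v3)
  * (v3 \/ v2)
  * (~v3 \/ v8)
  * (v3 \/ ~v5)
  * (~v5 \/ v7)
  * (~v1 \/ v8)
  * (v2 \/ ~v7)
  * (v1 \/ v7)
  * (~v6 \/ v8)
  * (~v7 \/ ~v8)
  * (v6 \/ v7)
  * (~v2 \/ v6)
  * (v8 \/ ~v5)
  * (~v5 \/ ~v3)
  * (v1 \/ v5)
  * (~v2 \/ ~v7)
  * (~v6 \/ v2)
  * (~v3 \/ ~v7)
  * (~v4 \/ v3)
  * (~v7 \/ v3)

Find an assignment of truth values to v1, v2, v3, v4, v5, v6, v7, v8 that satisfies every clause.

Pure literal: v4 appears only negated; assign v4 = False.
Branch on v1: take v1 = True.
  then v8 is forced to True.
  then v7 is forced to False.
  then v5 is forced to False.
  then v6 is forced to True.
  then v2 is forced to True.
v3 is now unconstrained; take v3 = True.
Every clause has at least one true literal under this assignment.
Check each clause:
  1. (~v3 \/ v1) — v1 is true.
  2. (v3 \/ v2) — v2 is true.
  3. (v8 \/ ~v3) — v8 is true.
  4. (~v5 \/ v3) — v3 is true.
  5. (~v5 \/ v7) — ~v5 is true.
  6. (~v1 \/ v8) — v8 is true.
  7. (~v7 \/ v2) — ~v7 is true.
  8. (v1 \/ v7) — v1 is true.
  9. (~v6 \/ v8) — v8 is true.
  10. (~v8 \/ ~v7) — ~v7 is true.
  11. (v6 \/ v7) — v6 is true.
  12. (v6 \/ ~v2) — v6 is true.
  13. (~v5 \/ v8) — v8 is true.
  14. (~v5 \/ ~v3) — ~v5 is true.
  15. (v5 \/ v1) — v1 is true.
  16. (~v7 \/ ~v2) — ~v7 is true.
  17. (v2 \/ ~v6) — v2 is true.
  18. (~v7 \/ ~v3) — ~v7 is true.
  19. (~v4 \/ v3) — v3 is true.
  20. (~v7 \/ v3) — ~v7 is true.

v1 = True, v2 = True, v3 = True, v4 = False, v5 = False, v6 = True, v7 = False, v8 = True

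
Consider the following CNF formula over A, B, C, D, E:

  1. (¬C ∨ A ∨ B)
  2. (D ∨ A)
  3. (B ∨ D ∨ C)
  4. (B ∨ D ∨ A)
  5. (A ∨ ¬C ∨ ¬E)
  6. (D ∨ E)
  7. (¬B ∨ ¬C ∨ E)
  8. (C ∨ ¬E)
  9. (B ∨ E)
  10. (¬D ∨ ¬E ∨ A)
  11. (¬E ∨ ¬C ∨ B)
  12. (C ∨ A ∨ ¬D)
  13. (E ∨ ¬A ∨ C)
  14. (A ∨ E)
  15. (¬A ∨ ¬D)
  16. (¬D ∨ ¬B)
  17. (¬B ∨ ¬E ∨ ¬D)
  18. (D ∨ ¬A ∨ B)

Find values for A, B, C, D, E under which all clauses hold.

A=1, B=1, C=1, D=0, E=1

Try A = True.
  then D is forced to False.
  then E is forced to True.
  then C is forced to True.
  then B is forced to True.
Every clause has at least one true literal under this assignment.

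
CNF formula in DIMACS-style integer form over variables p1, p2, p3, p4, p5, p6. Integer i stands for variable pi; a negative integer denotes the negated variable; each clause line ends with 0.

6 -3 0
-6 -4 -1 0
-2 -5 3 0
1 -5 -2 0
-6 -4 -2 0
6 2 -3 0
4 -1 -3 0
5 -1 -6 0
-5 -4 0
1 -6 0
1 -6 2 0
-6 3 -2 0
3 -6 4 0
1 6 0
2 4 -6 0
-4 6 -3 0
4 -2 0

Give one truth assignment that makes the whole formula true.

p1 = T, p2 = T, p3 = F, p4 = T, p5 = F, p6 = F

Try p1 = True.
Set p2 = True and propagate.
  then p4 is forced to True.
  then p6 is forced to False.
  then p3 is forced to False.
  then p5 is forced to False.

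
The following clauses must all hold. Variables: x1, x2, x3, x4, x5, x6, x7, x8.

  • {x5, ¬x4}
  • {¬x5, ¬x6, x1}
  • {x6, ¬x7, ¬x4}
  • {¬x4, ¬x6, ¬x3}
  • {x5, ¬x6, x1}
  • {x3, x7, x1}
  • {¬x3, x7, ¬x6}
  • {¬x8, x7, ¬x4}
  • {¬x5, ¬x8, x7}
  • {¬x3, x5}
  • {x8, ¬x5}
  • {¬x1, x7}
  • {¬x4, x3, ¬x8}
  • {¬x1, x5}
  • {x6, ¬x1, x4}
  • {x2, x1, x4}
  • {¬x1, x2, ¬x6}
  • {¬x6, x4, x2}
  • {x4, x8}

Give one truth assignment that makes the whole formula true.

Pure literal: x2 appears only positively; assign x2 = True.
Try x1 = False.
Set x3 = False and propagate.
  then x7 is forced to True.
Try x4 = False.
  then x8 is forced to True.
The remaining clauses are satisfied by x5 = False, x6 = False.

x1 = False, x2 = True, x3 = False, x4 = False, x5 = False, x6 = False, x7 = True, x8 = True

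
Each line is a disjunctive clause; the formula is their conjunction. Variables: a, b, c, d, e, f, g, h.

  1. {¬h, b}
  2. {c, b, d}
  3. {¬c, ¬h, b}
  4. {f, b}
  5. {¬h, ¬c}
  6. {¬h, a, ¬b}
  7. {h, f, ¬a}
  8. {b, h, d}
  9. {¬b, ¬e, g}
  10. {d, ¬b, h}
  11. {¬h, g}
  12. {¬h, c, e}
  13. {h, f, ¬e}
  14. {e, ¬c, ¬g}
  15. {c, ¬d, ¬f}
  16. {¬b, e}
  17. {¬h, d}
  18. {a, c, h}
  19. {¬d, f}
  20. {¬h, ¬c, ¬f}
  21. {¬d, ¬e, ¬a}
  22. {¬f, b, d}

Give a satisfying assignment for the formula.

a=F, b=F, c=T, d=T, e=T, f=T, g=F, h=F

Check each clause:
  1. {b, ¬h} — ¬h is true.
  2. {d, b, c} — c is true.
  3. {b, ¬h, ¬c} — ¬h is true.
  4. {b, f} — f is true.
  5. {¬h, ¬c} — ¬h is true.
  6. {a, ¬b, ¬h} — ¬h is true.
  7. {f, ¬a, h} — f is true.
  8. {d, h, b} — d is true.
  9. {g, ¬e, ¬b} — ¬b is true.
  10. {d, ¬b, h} — d is true.
  11. {¬h, g} — ¬h is true.
  12. {e, ¬h, c} — ¬h is true.
  13. {f, ¬e, h} — f is true.
  14. {¬c, ¬g, e} — ¬g is true.
  15. {c, ¬d, ¬f} — c is true.
  16. {¬b, e} — e is true.
  17. {¬h, d} — ¬h is true.
  18. {c, a, h} — c is true.
  19. {f, ¬d} — f is true.
  20. {¬h, ¬c, ¬f} — ¬h is true.
  21. {¬a, ¬d, ¬e} — ¬a is true.
  22. {d, b, ¬f} — d is true.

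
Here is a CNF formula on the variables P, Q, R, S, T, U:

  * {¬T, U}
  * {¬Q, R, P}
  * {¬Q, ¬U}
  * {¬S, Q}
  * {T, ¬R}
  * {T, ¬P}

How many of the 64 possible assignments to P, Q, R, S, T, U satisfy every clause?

6

The models are:
  P=F Q=F R=F S=F T=F U=F
  P=F Q=F R=F S=F T=F U=T
  P=F Q=F R=F S=F T=T U=T
  P=F Q=F R=T S=F T=T U=T
  P=T Q=F R=F S=F T=T U=T
  P=T Q=F R=T S=F T=T U=T
Count: 6.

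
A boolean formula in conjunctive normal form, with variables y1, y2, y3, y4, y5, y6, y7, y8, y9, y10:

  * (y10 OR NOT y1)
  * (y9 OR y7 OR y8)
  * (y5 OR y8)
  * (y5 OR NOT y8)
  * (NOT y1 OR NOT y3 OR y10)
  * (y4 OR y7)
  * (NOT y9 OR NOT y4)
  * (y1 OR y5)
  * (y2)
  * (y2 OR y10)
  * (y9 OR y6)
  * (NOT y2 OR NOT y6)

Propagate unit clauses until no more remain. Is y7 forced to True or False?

(y2) is a unit clause: y2 = True.
From (NOT y6 OR NOT y2) and y2 = True: y6 = False.
From (y9 OR y6) and y6 = False: y9 = True.
From (NOT y9 OR NOT y4) and y9 = True: y4 = False.
From (y7 OR y4) and y4 = False: y7 = True.

True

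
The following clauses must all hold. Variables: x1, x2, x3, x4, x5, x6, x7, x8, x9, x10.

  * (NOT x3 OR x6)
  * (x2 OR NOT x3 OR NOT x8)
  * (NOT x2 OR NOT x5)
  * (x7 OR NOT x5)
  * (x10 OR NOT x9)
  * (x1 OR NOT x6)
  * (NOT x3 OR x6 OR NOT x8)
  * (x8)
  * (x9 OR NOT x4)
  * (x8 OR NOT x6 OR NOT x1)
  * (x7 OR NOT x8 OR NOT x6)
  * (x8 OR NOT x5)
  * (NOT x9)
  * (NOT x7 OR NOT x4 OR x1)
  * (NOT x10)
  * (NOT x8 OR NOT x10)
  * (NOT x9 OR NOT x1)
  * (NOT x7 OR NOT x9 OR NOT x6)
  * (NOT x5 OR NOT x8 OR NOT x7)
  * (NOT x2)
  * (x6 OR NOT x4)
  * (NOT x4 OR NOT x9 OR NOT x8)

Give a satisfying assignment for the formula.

(x8) is a unit clause, so x8 = True.
(NOT x9) is a unit clause, so x9 = False.
The clause (NOT x4) is unit: x4 must be False.
The clause (NOT x10) is unit: x10 must be False.
(NOT x2) is a unit clause, so x2 = False.
(NOT x3) is a unit clause, so x3 = False.
x5 occurs only negated in the remaining clauses — set x5 = False.
Pure literal: x6 appears only negated; assign x6 = False.
x1, x7 are now unconstrained; take x1 = False, x7 = True.

x1 = False, x2 = False, x3 = False, x4 = False, x5 = False, x6 = False, x7 = True, x8 = True, x9 = False, x10 = False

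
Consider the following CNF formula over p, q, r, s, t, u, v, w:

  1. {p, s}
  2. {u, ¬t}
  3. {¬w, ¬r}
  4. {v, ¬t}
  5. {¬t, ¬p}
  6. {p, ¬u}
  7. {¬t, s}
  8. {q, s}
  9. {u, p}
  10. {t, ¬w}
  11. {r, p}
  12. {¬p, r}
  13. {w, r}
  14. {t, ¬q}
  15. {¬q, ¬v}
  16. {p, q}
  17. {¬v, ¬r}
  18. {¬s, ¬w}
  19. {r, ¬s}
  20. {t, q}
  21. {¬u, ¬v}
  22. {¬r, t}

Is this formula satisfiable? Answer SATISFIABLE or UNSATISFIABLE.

UNSATISFIABLE

t = True:
  propagation gives u=True, v=True; an empty clause results — contradiction.
t = False:
  propagation gives w=False, r=True; an empty clause results — contradiction.
Every branch closes, so no satisfying assignment exists.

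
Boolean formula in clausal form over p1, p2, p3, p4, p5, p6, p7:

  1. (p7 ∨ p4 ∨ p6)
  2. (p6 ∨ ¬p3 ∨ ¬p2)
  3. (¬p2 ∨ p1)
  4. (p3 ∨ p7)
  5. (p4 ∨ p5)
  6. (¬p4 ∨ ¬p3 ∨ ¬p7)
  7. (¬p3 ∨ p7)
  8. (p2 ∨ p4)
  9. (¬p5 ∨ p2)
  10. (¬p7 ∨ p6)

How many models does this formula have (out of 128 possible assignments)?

The models are:
  p1=F p2=F p3=F p4=T p5=F p6=T p7=T
  p1=T p2=F p3=F p4=T p5=F p6=T p7=T
  p1=T p2=T p3=F p4=F p5=T p6=T p7=T
  p1=T p2=T p3=F p4=T p5=F p6=T p7=T
  p1=T p2=T p3=F p4=T p5=T p6=T p7=T
  p1=T p2=T p3=T p4=F p5=T p6=T p7=T
That's 6 in total.

6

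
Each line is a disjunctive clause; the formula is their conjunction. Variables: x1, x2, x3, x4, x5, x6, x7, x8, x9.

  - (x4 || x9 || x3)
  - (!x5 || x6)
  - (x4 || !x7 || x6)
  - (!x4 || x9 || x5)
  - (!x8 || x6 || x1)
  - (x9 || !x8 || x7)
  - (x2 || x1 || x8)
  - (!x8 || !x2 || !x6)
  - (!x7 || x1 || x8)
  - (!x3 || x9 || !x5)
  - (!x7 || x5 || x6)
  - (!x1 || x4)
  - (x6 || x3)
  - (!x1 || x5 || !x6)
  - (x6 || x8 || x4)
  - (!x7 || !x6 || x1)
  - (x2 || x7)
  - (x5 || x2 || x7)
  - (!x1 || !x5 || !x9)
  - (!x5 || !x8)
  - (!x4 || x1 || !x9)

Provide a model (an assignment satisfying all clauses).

x1=T, x2=T, x3=F, x4=T, x5=T, x6=T, x7=F, x8=F, x9=F

Check each clause:
  1. (x4 || x9 || x3) — x4 is true.
  2. (x6 || !x5) — x6 is true.
  3. (!x7 || x4 || x6) — !x7 is true.
  4. (x5 || x9 || !x4) — x5 is true.
  5. (x6 || x1 || !x8) — !x8 is true.
  6. (!x8 || x7 || x9) — !x8 is true.
  7. (x2 || x1 || x8) — x1 is true.
  8. (!x8 || !x2 || !x6) — !x8 is true.
  9. (!x7 || x1 || x8) — x1 is true.
  10. (!x3 || !x5 || x9) — !x3 is true.
  11. (!x7 || x6 || x5) — !x7 is true.
  12. (!x1 || x4) — x4 is true.
  13. (x3 || x6) — x6 is true.
  14. (!x6 || !x1 || x5) — x5 is true.
  15. (x8 || x4 || x6) — x4 is true.
  16. (!x6 || !x7 || x1) — !x7 is true.
  17. (x2 || x7) — x2 is true.
  18. (x7 || x2 || x5) — x2 is true.
  19. (!x1 || !x9 || !x5) — !x9 is true.
  20. (!x5 || !x8) — !x8 is true.
  21. (!x4 || !x9 || x1) — x1 is true.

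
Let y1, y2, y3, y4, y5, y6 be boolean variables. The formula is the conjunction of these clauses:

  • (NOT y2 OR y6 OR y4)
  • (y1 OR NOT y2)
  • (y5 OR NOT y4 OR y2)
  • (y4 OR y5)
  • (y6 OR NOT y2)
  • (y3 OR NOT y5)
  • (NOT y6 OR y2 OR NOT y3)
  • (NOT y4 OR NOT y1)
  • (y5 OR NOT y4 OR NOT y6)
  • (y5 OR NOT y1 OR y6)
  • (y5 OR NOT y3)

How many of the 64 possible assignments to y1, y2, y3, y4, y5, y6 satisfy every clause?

4

The models are:
  y1=F y2=F y3=T y4=F y5=T y6=F
  y1=F y2=F y3=T y4=T y5=T y6=F
  y1=T y2=F y3=T y4=F y5=T y6=F
  y1=T y2=T y3=T y4=F y5=T y6=T
Count: 4.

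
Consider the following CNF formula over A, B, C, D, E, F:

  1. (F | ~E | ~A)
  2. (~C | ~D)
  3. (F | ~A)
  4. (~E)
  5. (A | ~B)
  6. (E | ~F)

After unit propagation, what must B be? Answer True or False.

False

Unit clause (~E) sets E = False.
From (~F | E) and E = False: F = False.
(~A | F) with F = False leaves only ~A, so A = False.
In (A | ~B), A is now false; ~B must hold, so B = False.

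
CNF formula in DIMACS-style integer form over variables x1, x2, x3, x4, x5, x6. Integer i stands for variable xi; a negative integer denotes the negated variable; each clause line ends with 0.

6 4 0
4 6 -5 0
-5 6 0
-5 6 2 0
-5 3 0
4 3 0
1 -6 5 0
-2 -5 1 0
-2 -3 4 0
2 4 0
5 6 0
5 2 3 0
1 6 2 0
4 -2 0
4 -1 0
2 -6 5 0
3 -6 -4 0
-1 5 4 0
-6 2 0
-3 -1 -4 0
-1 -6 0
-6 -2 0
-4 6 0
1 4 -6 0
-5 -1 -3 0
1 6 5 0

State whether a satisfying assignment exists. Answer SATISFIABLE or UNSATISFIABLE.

x6 = True:
  propagation gives x2=True; an empty clause results — contradiction.
x6 = False:
  propagation gives x4=True; an empty clause results — contradiction.
Every branch closes, so no satisfying assignment exists.

UNSATISFIABLE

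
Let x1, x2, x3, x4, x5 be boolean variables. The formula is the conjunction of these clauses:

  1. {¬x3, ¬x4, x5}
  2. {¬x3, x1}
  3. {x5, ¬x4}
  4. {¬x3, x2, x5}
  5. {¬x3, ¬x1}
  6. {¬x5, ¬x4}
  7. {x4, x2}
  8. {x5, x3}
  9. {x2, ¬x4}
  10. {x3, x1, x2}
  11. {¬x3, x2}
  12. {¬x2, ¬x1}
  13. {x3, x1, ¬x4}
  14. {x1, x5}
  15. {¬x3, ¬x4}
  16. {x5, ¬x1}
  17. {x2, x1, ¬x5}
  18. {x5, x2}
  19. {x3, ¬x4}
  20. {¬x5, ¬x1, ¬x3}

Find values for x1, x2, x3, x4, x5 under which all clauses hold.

x1 = F, x2 = T, x3 = F, x4 = F, x5 = T

Try x1 = False.
  then x3 is forced to False.
  then x5 is forced to True.
  then x4 is forced to False.
  then x2 is forced to True.
Every clause has at least one true literal under this assignment.
Check each clause:
  1. {¬x4, x5, ¬x3} — ¬x3 is true.
  2. {¬x3, x1} — ¬x3 is true.
  3. {x5, ¬x4} — ¬x4 is true.
  4. {¬x3, x2, x5} — ¬x3 is true.
  5. {¬x3, ¬x1} — ¬x3 is true.
  6. {¬x4, ¬x5} — ¬x4 is true.
  7. {x4, x2} — x2 is true.
  8. {x5, x3} — x5 is true.
  9. {x2, ¬x4} — x2 is true.
  10. {x1, x3, x2} — x2 is true.
  11. {¬x3, x2} — x2 is true.
  12. {¬x2, ¬x1} — ¬x1 is true.
  13. {x3, x1, ¬x4} — ¬x4 is true.
  14. {x5, x1} — x5 is true.
  15. {¬x4, ¬x3} — ¬x4 is true.
  16. {¬x1, x5} — x5 is true.
  17. {¬x5, x1, x2} — x2 is true.
  18. {x2, x5} — x2 is true.
  19. {x3, ¬x4} — ¬x4 is true.
  20. {¬x5, ¬x3, ¬x1} — ¬x3 is true.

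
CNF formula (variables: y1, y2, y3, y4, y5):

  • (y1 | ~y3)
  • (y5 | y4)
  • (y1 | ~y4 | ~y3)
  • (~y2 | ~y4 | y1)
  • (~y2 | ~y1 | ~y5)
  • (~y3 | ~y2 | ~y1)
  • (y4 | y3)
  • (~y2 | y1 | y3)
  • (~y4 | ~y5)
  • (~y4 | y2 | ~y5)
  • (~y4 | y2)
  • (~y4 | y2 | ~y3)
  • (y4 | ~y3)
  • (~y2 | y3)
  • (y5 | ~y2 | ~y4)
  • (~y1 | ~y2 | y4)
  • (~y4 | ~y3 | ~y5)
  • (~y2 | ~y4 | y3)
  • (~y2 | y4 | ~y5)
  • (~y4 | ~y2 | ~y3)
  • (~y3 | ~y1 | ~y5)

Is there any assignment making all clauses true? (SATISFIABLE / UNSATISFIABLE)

UNSATISFIABLE

y4 = True:
  propagation gives y5=False, y2=True; an empty clause results — contradiction.
y4 = False:
  propagation gives y5=True, y3=True; an empty clause results — contradiction.
Every branch closes, so no satisfying assignment exists.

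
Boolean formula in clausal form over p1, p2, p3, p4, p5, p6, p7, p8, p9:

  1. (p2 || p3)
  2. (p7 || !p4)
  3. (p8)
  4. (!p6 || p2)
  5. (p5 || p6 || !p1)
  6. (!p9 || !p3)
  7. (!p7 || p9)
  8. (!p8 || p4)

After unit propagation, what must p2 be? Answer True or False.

True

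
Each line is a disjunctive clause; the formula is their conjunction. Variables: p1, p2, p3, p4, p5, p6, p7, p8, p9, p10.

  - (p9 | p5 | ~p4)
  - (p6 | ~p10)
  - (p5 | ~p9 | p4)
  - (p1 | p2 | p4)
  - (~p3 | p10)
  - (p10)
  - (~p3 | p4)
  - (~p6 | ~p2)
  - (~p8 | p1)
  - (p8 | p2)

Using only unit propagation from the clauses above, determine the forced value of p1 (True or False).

True

(p10) is a unit clause: p10 = True.
(p6 | ~p10) with p10 = True leaves only p6, so p6 = True.
From (~p2 | ~p6) and p6 = True: p2 = False.
From (p2 | p8) and p2 = False: p8 = True.
From (p1 | ~p8) and p8 = True: p1 = True.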